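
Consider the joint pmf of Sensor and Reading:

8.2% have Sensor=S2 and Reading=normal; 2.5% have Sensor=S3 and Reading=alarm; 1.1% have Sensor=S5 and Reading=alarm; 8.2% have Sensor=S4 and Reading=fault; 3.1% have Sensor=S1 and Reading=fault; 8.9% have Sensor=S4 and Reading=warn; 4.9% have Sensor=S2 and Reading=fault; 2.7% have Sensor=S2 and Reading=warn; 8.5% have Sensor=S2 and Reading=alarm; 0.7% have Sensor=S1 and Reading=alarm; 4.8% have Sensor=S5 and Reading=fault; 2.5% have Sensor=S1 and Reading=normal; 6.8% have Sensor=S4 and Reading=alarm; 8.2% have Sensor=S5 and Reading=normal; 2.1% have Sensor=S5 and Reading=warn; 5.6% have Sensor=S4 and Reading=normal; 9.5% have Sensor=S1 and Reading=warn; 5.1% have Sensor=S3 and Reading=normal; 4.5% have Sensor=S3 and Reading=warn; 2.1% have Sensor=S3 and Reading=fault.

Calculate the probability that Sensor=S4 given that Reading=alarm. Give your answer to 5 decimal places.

0.34694

P(Reading=alarm) = 0.007 + 0.085 + 0.025 + 0.068 + 0.011 = 0.196.
P(Sensor=S4 | Reading=alarm) = 0.068/0.196 = 0.34694.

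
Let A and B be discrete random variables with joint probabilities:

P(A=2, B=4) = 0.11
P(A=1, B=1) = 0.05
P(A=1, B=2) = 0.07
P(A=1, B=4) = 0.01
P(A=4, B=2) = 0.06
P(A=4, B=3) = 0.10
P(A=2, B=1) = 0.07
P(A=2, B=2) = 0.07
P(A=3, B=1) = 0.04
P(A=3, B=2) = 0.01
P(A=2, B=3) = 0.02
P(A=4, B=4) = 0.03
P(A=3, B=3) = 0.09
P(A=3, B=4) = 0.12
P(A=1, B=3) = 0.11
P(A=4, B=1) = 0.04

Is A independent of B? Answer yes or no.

no

P(A=2) = 0.27 and P(B=3) = 0.32, so their product is 0.0864, but P(A=2, B=3) = 0.02. Since these differ, A and B are not independent.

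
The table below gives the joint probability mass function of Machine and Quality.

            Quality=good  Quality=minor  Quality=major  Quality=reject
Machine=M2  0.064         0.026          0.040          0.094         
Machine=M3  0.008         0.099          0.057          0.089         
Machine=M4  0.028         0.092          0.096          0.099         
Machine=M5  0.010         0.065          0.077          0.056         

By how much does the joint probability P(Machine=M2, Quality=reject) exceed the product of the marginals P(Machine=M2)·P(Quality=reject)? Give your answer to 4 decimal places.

P(Machine=M2) = 0.064 + 0.026 + 0.040 + 0.094 = 0.224.
P(Quality=reject) = 0.094 + 0.089 + 0.099 + 0.056 = 0.338.
P(Machine=M2, Quality=reject) − P(Machine=M2)P(Quality=reject) = 0.094 − 0.224×0.338 = 0.0183.

0.0183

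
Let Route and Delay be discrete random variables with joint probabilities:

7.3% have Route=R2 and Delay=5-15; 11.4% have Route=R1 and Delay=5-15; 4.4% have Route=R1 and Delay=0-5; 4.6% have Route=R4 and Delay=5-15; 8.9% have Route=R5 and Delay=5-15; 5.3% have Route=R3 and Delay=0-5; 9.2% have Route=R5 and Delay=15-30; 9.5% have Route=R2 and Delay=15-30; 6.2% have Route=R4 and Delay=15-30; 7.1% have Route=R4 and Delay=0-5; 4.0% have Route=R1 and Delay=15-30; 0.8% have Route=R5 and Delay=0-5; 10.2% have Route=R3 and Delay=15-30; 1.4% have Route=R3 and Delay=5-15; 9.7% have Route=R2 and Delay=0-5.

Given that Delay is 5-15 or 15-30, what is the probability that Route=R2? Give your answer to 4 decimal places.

P(Delay=5-15) = 0.114 + 0.073 + 0.014 + 0.046 + 0.089 = 0.336.
P(Delay=15-30) = 0.040 + 0.095 + 0.102 + 0.062 + 0.092 = 0.391.
P(Delay ∈ {5-15, 15-30}) = 0.336 + 0.391 = 0.727; P(Route=R2, Delay ∈ {5-15, 15-30}) = 0.073 + 0.095 = 0.168.
P(Route=R2 | Delay ∈ {5-15, 15-30}) = 0.168/0.727 = 0.2311.

0.2311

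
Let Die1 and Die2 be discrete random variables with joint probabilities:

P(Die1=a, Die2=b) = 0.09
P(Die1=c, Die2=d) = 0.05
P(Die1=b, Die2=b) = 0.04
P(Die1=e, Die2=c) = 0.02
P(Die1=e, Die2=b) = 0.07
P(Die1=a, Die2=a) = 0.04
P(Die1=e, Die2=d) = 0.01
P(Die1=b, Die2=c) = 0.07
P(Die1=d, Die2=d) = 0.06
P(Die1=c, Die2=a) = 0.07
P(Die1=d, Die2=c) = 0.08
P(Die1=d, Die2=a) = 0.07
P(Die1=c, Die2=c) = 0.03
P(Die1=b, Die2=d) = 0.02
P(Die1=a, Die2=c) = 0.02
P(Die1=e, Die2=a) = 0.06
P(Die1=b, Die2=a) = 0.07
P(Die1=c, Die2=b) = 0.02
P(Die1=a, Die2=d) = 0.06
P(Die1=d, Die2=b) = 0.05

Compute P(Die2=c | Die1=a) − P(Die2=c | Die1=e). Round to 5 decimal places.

-0.02976

P(Die1=a) = 0.04 + 0.09 + 0.02 + 0.06 = 0.21; P(Die2=c | Die1=a) = 0.02/0.21 = 0.095238.
P(Die1=e) = 0.06 + 0.07 + 0.02 + 0.01 = 0.16; P(Die2=c | Die1=e) = 0.02/0.16 = 0.125000.
Difference = -0.02976.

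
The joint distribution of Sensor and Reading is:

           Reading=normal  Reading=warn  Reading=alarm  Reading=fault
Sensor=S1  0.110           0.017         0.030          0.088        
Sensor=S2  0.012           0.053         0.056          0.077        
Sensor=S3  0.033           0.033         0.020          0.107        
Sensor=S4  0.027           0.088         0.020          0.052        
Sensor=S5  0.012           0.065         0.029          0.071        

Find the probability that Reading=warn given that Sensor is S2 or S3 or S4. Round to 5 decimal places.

P(Sensor=S2) = 0.012 + 0.053 + 0.056 + 0.077 = 0.198.
P(Sensor=S3) = 0.033 + 0.033 + 0.020 + 0.107 = 0.193.
P(Sensor=S4) = 0.027 + 0.088 + 0.020 + 0.052 = 0.187.
P(Sensor ∈ {S2, S3, S4}) = 0.198 + 0.193 + 0.187 = 0.578; P(Reading=warn, Sensor ∈ {S2, S3, S4}) = 0.053 + 0.033 + 0.088 = 0.174.
P(Reading=warn | Sensor ∈ {S2, S3, S4}) = 0.174/0.578 = 0.30104.

0.30104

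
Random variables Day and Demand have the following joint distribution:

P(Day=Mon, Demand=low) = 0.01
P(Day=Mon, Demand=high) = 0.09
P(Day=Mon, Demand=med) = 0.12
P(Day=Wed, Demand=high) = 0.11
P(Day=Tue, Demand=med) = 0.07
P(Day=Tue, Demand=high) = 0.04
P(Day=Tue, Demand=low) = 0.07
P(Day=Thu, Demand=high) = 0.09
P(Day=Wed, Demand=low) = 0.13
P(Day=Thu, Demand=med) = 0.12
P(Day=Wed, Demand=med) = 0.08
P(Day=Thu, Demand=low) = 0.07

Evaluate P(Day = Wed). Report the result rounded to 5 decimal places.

P(Day=Wed) = 0.13 + 0.08 + 0.11 = 0.32.

0.32000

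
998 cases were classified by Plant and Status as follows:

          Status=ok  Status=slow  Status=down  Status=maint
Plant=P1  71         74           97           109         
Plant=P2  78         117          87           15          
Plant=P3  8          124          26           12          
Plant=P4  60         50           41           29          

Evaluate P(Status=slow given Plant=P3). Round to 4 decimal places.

0.7294

Total with Plant=P3: 8 + 124 + 26 + 12 = 170.
P(Status=slow | Plant=P3) = 124/170 = 0.7294.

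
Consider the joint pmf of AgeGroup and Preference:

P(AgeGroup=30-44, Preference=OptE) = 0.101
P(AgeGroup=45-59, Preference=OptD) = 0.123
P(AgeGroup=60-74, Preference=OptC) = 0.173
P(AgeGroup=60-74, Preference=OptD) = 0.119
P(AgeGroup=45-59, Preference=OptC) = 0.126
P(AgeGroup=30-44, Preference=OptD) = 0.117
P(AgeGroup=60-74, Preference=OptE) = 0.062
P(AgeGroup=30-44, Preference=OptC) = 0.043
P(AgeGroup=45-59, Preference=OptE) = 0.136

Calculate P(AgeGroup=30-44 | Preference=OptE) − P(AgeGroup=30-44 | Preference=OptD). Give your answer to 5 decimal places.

P(Preference=OptE) = 0.101 + 0.136 + 0.062 = 0.299; P(AgeGroup=30-44 | Preference=OptE) = 0.101/0.299 = 0.337793.
P(Preference=OptD) = 0.117 + 0.123 + 0.119 = 0.359; P(AgeGroup=30-44 | Preference=OptD) = 0.117/0.359 = 0.325905.
Difference = 0.01189.

0.01189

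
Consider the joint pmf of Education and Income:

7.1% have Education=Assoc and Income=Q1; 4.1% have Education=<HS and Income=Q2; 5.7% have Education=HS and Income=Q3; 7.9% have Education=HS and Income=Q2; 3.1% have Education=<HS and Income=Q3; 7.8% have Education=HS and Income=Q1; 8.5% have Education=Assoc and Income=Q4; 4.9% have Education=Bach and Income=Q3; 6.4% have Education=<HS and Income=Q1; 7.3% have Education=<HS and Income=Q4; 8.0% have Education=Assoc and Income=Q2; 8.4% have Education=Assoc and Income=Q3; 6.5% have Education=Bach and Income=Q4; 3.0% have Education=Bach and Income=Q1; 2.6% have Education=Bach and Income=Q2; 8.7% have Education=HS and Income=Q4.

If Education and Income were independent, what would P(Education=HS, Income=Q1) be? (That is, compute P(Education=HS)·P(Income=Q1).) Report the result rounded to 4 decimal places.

P(Education=HS) = 0.078 + 0.079 + 0.057 + 0.087 = 0.301.
P(Income=Q1) = 0.064 + 0.078 + 0.071 + 0.030 = 0.243.
Product: 0.301 × 0.243 = 0.0731.

0.0731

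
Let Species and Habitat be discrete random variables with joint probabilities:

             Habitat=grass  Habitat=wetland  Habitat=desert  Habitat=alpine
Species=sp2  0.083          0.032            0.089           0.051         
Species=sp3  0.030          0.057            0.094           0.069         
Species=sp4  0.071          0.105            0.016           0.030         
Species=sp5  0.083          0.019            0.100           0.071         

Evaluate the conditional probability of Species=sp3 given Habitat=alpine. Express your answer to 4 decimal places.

0.3122

P(Habitat=alpine) = 0.051 + 0.069 + 0.030 + 0.071 = 0.221.
P(Species=sp3 | Habitat=alpine) = 0.069/0.221 = 0.3122.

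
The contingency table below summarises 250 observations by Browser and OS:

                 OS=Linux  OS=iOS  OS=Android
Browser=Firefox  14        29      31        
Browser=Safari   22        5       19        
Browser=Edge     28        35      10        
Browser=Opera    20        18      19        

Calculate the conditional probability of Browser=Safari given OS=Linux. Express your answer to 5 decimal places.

Total with OS=Linux: 14 + 22 + 28 + 20 = 84.
P(Browser=Safari | OS=Linux) = 22/84 = 0.26190.

0.26190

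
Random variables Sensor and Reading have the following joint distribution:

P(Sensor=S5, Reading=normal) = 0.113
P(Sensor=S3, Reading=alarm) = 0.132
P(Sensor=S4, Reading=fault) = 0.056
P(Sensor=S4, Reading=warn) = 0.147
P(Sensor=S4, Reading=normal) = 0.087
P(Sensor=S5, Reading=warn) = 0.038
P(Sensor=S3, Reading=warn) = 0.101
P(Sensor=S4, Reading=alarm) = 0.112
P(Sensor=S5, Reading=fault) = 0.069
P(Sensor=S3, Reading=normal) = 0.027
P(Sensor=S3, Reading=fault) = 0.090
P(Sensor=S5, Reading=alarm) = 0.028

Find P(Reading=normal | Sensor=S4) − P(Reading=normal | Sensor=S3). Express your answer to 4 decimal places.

P(Sensor=S4) = 0.087 + 0.147 + 0.112 + 0.056 = 0.402; P(Reading=normal | Sensor=S4) = 0.087/0.402 = 0.21642.
P(Sensor=S3) = 0.027 + 0.101 + 0.132 + 0.090 = 0.350; P(Reading=normal | Sensor=S3) = 0.027/0.350 = 0.07714.
Difference = 0.1393.

0.1393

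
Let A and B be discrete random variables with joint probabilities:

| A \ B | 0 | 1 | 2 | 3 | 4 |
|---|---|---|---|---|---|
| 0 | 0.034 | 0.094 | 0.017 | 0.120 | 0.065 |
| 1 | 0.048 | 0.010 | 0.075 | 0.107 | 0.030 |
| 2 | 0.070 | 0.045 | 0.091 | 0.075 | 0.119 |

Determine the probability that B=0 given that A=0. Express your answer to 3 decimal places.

0.103

P(A=0) = 0.034 + 0.094 + 0.017 + 0.120 + 0.065 = 0.330.
P(B=0 | A=0) = 0.034/0.330 = 0.103.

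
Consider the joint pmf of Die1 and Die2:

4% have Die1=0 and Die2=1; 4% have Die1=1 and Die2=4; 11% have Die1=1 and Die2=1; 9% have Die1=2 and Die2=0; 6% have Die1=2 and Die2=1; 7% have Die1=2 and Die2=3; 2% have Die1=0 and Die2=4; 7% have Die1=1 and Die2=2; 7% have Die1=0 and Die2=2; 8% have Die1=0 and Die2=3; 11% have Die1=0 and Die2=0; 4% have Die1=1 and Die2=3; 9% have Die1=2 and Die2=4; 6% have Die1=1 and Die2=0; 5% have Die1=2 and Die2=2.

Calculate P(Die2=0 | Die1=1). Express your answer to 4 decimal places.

0.1875

P(Die1=1) = 0.06 + 0.11 + 0.07 + 0.04 + 0.04 = 0.32.
P(Die2=0 | Die1=1) = 0.06/0.32 = 0.1875.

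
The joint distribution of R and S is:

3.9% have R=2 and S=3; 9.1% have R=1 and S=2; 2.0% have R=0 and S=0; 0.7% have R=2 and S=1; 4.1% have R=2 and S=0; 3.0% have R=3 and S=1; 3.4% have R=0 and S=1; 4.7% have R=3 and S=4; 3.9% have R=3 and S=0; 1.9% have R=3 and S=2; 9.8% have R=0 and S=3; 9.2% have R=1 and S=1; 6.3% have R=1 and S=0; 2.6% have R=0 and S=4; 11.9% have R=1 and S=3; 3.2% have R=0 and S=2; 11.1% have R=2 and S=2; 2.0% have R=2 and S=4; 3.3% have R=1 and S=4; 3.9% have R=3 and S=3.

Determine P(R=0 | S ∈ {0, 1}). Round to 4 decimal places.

0.1656

P(S=0) = 0.020 + 0.063 + 0.041 + 0.039 = 0.163.
P(S=1) = 0.034 + 0.092 + 0.007 + 0.030 = 0.163.
P(S ∈ {0, 1}) = 0.163 + 0.163 = 0.326; P(R=0, S ∈ {0, 1}) = 0.020 + 0.034 = 0.054.
P(R=0 | S ∈ {0, 1}) = 0.054/0.326 = 0.1656.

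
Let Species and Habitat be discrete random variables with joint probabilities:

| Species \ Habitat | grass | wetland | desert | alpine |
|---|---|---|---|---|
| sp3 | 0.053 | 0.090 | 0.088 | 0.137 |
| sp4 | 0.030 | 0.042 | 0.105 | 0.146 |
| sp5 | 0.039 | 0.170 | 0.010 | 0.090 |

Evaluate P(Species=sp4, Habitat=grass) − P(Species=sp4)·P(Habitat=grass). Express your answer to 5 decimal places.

P(Species=sp4) = 0.030 + 0.042 + 0.105 + 0.146 = 0.323.
P(Habitat=grass) = 0.053 + 0.030 + 0.039 = 0.122.
P(Species=sp4, Habitat=grass) − P(Species=sp4)P(Habitat=grass) = 0.030 − 0.323×0.122 = -0.00941.

-0.00941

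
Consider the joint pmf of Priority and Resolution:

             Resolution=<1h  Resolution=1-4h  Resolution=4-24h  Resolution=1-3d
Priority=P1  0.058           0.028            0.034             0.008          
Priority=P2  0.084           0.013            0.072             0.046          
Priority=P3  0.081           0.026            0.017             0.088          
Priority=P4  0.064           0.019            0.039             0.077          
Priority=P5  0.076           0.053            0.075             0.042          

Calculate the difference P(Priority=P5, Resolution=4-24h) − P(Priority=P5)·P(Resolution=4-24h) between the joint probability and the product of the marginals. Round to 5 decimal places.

0.01670

P(Priority=P5) = 0.076 + 0.053 + 0.075 + 0.042 = 0.246.
P(Resolution=4-24h) = 0.034 + 0.072 + 0.017 + 0.039 + 0.075 = 0.237.
P(Priority=P5, Resolution=4-24h) − P(Priority=P5)P(Resolution=4-24h) = 0.075 − 0.246×0.237 = 0.01670.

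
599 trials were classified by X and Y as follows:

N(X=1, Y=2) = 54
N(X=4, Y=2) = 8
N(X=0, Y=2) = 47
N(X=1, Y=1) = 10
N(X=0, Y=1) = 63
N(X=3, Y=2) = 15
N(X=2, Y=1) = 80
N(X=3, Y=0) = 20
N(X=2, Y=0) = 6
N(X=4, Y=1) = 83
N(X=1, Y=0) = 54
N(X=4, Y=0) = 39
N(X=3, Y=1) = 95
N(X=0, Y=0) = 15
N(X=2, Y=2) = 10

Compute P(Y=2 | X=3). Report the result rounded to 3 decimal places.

Total with X=3: 20 + 95 + 15 = 130.
P(Y=2 | X=3) = 15/130 = 0.115.

0.115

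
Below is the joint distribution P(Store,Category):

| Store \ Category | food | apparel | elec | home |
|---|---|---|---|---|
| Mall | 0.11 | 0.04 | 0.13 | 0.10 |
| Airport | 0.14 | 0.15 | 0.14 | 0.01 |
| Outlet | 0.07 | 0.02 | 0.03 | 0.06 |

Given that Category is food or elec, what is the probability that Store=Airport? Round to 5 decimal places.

P(Category=food) = 0.11 + 0.14 + 0.07 = 0.32.
P(Category=elec) = 0.13 + 0.14 + 0.03 = 0.30.
P(Category ∈ {food, elec}) = 0.32 + 0.30 = 0.62; P(Store=Airport, Category ∈ {food, elec}) = 0.14 + 0.14 = 0.28.
P(Store=Airport | Category ∈ {food, elec}) = 0.28/0.62 = 0.45161.

0.45161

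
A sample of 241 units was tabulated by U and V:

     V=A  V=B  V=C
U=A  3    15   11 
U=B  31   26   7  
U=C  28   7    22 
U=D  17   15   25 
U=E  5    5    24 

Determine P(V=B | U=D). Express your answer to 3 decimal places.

Total with U=D: 17 + 15 + 25 = 57.
P(V=B | U=D) = 15/57 = 0.263.

0.263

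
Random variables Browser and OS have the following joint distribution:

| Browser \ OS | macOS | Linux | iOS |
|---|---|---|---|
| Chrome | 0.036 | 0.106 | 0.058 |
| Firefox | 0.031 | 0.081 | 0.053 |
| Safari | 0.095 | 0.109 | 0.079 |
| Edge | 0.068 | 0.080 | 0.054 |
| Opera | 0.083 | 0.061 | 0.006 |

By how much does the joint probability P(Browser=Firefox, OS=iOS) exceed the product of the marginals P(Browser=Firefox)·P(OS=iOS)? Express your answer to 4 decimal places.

P(Browser=Firefox) = 0.031 + 0.081 + 0.053 = 0.165.
P(OS=iOS) = 0.058 + 0.053 + 0.079 + 0.054 + 0.006 = 0.250.
P(Browser=Firefox, OS=iOS) − P(Browser=Firefox)P(OS=iOS) = 0.053 − 0.165×0.250 = 0.0118.

0.0118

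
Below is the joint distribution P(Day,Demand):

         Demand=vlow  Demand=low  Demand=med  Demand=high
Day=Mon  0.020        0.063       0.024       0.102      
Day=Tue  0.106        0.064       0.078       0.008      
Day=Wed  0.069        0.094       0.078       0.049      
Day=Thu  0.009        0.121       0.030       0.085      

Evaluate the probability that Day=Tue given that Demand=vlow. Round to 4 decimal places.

P(Demand=vlow) = 0.020 + 0.106 + 0.069 + 0.009 = 0.204.
P(Day=Tue | Demand=vlow) = 0.106/0.204 = 0.5196.

0.5196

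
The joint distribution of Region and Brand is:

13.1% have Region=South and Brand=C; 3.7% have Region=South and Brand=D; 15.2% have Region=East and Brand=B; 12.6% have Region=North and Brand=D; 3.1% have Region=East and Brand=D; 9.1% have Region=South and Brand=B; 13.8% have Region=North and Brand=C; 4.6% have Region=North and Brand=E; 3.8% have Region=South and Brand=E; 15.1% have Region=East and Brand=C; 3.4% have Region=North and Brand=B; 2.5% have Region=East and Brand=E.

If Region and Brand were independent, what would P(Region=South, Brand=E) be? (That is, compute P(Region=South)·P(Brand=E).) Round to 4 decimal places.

P(Region=South) = 0.091 + 0.131 + 0.037 + 0.038 = 0.297.
P(Brand=E) = 0.046 + 0.038 + 0.025 = 0.109.
Product: 0.297 × 0.109 = 0.0324.

0.0324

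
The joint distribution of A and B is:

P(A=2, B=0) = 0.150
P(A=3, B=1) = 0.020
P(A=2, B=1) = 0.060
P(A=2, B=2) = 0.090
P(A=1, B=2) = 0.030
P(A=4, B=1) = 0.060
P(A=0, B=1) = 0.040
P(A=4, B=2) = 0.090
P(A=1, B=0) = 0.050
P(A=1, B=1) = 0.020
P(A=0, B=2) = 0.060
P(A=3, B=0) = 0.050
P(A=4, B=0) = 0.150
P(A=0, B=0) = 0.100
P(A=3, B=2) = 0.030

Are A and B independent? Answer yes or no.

yes

Every cell satisfies P(A,B) = P(A)·P(B). For instance P(A=3) = 0.100, P(B=0) = 0.500, and 0.100×0.500 = 0.050 matches the joint entry. So A and B are independent.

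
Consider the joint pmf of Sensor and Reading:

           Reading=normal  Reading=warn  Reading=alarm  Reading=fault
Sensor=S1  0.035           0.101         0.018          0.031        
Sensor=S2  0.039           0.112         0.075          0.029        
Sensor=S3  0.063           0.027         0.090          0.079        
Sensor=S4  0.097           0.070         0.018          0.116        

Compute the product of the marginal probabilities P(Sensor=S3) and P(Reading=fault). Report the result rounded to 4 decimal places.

P(Sensor=S3) = 0.063 + 0.027 + 0.090 + 0.079 = 0.259.
P(Reading=fault) = 0.031 + 0.029 + 0.079 + 0.116 = 0.255.
Product: 0.259 × 0.255 = 0.0660.

0.0660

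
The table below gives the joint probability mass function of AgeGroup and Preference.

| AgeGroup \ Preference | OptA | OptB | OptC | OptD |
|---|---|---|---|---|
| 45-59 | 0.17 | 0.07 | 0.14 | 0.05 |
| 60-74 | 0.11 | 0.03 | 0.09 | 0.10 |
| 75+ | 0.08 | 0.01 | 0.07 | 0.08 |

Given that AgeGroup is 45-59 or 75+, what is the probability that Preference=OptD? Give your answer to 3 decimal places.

P(AgeGroup=45-59) = 0.17 + 0.07 + 0.14 + 0.05 = 0.43.
P(AgeGroup=75+) = 0.08 + 0.01 + 0.07 + 0.08 = 0.24.
P(AgeGroup ∈ {45-59, 75+}) = 0.43 + 0.24 = 0.67; P(Preference=OptD, AgeGroup ∈ {45-59, 75+}) = 0.05 + 0.08 = 0.13.
P(Preference=OptD | AgeGroup ∈ {45-59, 75+}) = 0.13/0.67 = 0.194.

0.194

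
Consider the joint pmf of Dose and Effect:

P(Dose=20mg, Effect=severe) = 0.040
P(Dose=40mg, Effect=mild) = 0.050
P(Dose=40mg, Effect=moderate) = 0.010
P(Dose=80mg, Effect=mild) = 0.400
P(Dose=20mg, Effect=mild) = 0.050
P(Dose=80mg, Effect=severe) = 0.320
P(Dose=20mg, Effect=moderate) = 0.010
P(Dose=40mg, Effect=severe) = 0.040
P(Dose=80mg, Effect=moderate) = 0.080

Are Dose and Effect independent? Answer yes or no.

yes

Every cell satisfies P(Dose,Effect) = P(Dose)·P(Effect). For instance P(Dose=20mg) = 0.100, P(Effect=moderate) = 0.100, and 0.100×0.100 = 0.010 matches the joint entry. So Dose and Effect are independent.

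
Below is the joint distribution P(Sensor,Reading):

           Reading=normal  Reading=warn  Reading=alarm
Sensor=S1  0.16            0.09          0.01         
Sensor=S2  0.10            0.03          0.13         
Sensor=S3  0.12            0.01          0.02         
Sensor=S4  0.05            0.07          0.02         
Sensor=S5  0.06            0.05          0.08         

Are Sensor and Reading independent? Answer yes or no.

no

P(Sensor=S2) = 0.26 and P(Reading=alarm) = 0.26, so their product is 0.0676, but P(Sensor=S2, Reading=alarm) = 0.13. Since these differ, Sensor and Reading are not independent.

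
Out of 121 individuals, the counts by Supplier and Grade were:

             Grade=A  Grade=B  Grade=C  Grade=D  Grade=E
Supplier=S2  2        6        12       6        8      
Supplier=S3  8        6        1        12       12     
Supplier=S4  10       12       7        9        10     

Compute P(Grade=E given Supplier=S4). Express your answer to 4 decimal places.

Total with Supplier=S4: 10 + 12 + 7 + 9 + 10 = 48.
P(Grade=E | Supplier=S4) = 10/48 = 0.2083.

0.2083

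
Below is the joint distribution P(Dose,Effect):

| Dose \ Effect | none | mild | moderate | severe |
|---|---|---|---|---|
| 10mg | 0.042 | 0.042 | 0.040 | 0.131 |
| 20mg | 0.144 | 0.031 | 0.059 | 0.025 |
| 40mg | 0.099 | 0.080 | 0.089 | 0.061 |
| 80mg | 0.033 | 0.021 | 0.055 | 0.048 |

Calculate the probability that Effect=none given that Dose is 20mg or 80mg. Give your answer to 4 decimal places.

0.4255

P(Dose=20mg) = 0.144 + 0.031 + 0.059 + 0.025 = 0.259.
P(Dose=80mg) = 0.033 + 0.021 + 0.055 + 0.048 = 0.157.
P(Dose ∈ {20mg, 80mg}) = 0.259 + 0.157 = 0.416; P(Effect=none, Dose ∈ {20mg, 80mg}) = 0.144 + 0.033 = 0.177.
P(Effect=none | Dose ∈ {20mg, 80mg}) = 0.177/0.416 = 0.4255.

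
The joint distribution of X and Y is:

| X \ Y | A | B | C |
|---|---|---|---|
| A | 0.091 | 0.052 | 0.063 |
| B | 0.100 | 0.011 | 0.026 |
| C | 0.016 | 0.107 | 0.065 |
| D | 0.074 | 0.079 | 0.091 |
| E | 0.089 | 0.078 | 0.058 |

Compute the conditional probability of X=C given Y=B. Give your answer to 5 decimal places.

0.32722

P(Y=B) = 0.052 + 0.011 + 0.107 + 0.079 + 0.078 = 0.327.
P(X=C | Y=B) = 0.107/0.327 = 0.32722.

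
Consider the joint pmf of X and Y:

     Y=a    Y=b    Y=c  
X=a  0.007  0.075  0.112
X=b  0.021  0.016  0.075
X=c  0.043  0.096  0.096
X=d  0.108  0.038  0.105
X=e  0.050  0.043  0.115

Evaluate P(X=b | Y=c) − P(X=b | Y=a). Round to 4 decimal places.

0.0574

P(Y=c) = 0.112 + 0.075 + 0.096 + 0.105 + 0.115 = 0.503; P(X=b | Y=c) = 0.075/0.503 = 0.14911.
P(Y=a) = 0.007 + 0.021 + 0.043 + 0.108 + 0.050 = 0.229; P(X=b | Y=a) = 0.021/0.229 = 0.09170.
Difference = 0.0574.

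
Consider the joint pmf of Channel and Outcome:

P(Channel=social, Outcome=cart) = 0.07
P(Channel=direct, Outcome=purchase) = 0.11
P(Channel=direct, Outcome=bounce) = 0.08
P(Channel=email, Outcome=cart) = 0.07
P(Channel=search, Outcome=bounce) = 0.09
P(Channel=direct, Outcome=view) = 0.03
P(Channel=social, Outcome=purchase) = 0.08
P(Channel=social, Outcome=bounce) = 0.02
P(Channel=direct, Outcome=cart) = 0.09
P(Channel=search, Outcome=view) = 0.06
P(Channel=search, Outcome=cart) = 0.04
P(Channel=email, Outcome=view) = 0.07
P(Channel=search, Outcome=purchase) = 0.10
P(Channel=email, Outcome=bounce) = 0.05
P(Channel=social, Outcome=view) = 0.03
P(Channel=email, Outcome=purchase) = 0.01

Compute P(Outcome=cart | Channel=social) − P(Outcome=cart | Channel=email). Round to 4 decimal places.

P(Channel=social) = 0.02 + 0.03 + 0.07 + 0.08 = 0.20; P(Outcome=cart | Channel=social) = 0.07/0.20 = 0.35000.
P(Channel=email) = 0.05 + 0.07 + 0.07 + 0.01 = 0.20; P(Outcome=cart | Channel=email) = 0.07/0.20 = 0.35000.
Difference = 0.0000.

0.0000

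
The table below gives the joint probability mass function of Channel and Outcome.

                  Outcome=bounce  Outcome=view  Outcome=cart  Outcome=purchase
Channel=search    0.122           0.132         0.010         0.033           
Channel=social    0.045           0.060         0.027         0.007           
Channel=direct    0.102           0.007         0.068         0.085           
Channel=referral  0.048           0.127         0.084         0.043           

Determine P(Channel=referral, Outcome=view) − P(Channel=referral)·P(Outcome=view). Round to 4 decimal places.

0.0285

P(Channel=referral) = 0.048 + 0.127 + 0.084 + 0.043 = 0.302.
P(Outcome=view) = 0.132 + 0.060 + 0.007 + 0.127 = 0.326.
P(Channel=referral, Outcome=view) − P(Channel=referral)P(Outcome=view) = 0.127 − 0.302×0.326 = 0.0285.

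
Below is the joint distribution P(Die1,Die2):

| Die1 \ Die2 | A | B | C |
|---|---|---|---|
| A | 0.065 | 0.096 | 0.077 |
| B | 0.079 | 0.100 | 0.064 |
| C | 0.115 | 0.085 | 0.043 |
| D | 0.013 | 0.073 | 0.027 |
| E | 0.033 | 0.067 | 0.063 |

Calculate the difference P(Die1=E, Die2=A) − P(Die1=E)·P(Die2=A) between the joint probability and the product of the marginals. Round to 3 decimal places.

P(Die1=E) = 0.033 + 0.067 + 0.063 = 0.163.
P(Die2=A) = 0.065 + 0.079 + 0.115 + 0.013 + 0.033 = 0.305.
P(Die1=E, Die2=A) − P(Die1=E)P(Die2=A) = 0.033 − 0.163×0.305 = -0.017.

-0.017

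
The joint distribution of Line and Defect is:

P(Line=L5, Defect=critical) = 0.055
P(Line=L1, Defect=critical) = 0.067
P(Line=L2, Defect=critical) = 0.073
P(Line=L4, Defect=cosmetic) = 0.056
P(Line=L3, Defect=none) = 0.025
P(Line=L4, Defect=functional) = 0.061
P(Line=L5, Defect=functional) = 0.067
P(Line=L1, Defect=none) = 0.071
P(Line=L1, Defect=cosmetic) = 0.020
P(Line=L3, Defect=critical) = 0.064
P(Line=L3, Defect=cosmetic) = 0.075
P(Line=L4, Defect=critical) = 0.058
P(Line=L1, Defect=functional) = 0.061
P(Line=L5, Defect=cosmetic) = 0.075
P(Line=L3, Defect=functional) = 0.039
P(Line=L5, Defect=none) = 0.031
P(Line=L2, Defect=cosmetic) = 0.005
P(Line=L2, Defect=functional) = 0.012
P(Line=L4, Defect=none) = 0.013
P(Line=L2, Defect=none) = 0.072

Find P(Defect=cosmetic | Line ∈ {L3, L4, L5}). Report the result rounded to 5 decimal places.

0.33279

P(Line=L3) = 0.025 + 0.075 + 0.039 + 0.064 = 0.203.
P(Line=L4) = 0.013 + 0.056 + 0.061 + 0.058 = 0.188.
P(Line=L5) = 0.031 + 0.075 + 0.067 + 0.055 = 0.228.
P(Line ∈ {L3, L4, L5}) = 0.203 + 0.188 + 0.228 = 0.619; P(Defect=cosmetic, Line ∈ {L3, L4, L5}) = 0.075 + 0.056 + 0.075 = 0.206.
P(Defect=cosmetic | Line ∈ {L3, L4, L5}) = 0.206/0.619 = 0.33279.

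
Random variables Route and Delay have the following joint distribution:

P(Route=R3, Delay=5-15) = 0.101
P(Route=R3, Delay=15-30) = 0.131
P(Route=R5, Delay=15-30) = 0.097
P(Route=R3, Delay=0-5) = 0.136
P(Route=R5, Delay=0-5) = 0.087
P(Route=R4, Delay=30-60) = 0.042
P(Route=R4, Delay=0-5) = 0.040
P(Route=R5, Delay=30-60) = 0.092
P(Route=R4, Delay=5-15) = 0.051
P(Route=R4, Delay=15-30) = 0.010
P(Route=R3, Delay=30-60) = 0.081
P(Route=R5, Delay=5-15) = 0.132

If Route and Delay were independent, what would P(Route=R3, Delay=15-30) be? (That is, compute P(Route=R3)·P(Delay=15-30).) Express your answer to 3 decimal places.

P(Route=R3) = 0.136 + 0.101 + 0.131 + 0.081 = 0.449.
P(Delay=15-30) = 0.131 + 0.010 + 0.097 = 0.238.
Product: 0.449 × 0.238 = 0.107.

0.107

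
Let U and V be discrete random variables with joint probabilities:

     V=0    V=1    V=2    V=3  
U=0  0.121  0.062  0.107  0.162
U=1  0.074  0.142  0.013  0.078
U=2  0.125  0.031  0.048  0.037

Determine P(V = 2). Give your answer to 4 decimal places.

P(V=2) = 0.107 + 0.013 + 0.048 = 0.168.

0.1680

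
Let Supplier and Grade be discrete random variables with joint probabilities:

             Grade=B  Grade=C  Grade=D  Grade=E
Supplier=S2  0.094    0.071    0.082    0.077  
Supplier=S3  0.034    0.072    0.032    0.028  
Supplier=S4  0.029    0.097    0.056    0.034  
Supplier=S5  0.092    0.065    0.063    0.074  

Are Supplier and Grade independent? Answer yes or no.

no

P(Supplier=S4) = 0.216 and P(Grade=C) = 0.305, so their product is 0.06588, but P(Supplier=S4, Grade=C) = 0.097. Since these differ, Supplier and Grade are not independent.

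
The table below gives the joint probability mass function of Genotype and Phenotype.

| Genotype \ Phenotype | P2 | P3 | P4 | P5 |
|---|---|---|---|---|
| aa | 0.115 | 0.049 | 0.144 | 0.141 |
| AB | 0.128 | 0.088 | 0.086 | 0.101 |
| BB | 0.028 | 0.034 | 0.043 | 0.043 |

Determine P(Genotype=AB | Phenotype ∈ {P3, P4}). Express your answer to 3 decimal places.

0.392

P(Phenotype=P3) = 0.049 + 0.088 + 0.034 = 0.171.
P(Phenotype=P4) = 0.144 + 0.086 + 0.043 = 0.273.
P(Phenotype ∈ {P3, P4}) = 0.171 + 0.273 = 0.444; P(Genotype=AB, Phenotype ∈ {P3, P4}) = 0.088 + 0.086 = 0.174.
P(Genotype=AB | Phenotype ∈ {P3, P4}) = 0.174/0.444 = 0.392.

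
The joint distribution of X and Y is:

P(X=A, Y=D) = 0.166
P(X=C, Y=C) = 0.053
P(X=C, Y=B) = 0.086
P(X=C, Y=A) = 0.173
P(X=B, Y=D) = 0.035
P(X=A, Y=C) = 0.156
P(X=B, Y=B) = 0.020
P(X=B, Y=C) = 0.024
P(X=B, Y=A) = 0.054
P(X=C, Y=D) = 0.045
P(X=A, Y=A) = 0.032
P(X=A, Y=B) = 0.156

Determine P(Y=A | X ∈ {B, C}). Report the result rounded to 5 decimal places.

0.46327

P(X=B) = 0.054 + 0.020 + 0.024 + 0.035 = 0.133.
P(X=C) = 0.173 + 0.086 + 0.053 + 0.045 = 0.357.
P(X ∈ {B, C}) = 0.133 + 0.357 = 0.490; P(Y=A, X ∈ {B, C}) = 0.054 + 0.173 = 0.227.
P(Y=A | X ∈ {B, C}) = 0.227/0.490 = 0.46327.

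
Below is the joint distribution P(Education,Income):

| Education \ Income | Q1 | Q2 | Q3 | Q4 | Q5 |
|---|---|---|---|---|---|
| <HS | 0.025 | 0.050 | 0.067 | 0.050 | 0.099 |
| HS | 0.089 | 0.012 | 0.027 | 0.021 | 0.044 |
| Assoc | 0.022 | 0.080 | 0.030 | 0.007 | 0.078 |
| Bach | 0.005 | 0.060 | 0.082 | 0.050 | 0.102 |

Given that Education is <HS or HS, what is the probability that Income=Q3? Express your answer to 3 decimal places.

0.194

P(Education=<HS) = 0.025 + 0.050 + 0.067 + 0.050 + 0.099 = 0.291.
P(Education=HS) = 0.089 + 0.012 + 0.027 + 0.021 + 0.044 = 0.193.
P(Education ∈ {<HS, HS}) = 0.291 + 0.193 = 0.484; P(Income=Q3, Education ∈ {<HS, HS}) = 0.067 + 0.027 = 0.094.
P(Income=Q3 | Education ∈ {<HS, HS}) = 0.094/0.484 = 0.194.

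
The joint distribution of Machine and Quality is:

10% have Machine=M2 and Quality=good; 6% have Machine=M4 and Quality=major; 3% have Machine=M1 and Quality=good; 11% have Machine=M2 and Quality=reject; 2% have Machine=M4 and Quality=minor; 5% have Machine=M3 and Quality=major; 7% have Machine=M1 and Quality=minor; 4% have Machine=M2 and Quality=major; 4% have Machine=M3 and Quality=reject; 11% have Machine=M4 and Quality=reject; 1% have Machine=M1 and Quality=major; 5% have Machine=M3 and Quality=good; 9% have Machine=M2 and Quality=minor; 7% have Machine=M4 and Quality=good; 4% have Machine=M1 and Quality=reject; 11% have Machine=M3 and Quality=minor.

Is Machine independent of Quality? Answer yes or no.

P(Machine=M4) = 0.26 and P(Quality=minor) = 0.29, so their product is 0.0754, but P(Machine=M4, Quality=minor) = 0.02. Since these differ, Machine and Quality are not independent.

no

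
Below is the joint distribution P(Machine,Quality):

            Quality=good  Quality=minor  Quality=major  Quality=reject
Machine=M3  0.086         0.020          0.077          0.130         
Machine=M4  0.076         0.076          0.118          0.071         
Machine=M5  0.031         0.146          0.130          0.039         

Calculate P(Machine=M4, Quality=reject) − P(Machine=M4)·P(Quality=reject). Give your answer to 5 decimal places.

-0.01084

P(Machine=M4) = 0.076 + 0.076 + 0.118 + 0.071 = 0.341.
P(Quality=reject) = 0.130 + 0.071 + 0.039 = 0.240.
P(Machine=M4, Quality=reject) − P(Machine=M4)P(Quality=reject) = 0.071 − 0.341×0.240 = -0.01084.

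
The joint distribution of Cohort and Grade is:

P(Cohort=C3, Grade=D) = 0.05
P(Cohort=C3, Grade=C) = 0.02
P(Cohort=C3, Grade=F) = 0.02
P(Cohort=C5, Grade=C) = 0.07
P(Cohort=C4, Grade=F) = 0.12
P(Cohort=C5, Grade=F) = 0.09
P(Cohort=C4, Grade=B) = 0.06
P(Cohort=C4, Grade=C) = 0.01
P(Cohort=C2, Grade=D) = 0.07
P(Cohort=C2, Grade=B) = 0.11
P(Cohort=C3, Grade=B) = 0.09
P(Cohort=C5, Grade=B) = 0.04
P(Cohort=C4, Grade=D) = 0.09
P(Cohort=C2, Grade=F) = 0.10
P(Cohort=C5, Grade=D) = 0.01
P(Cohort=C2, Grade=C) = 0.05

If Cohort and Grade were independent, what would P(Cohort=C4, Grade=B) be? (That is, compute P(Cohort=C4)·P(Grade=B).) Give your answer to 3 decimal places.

P(Cohort=C4) = 0.06 + 0.01 + 0.09 + 0.12 = 0.28.
P(Grade=B) = 0.11 + 0.09 + 0.06 + 0.04 = 0.30.
Product: 0.28 × 0.30 = 0.084.

0.084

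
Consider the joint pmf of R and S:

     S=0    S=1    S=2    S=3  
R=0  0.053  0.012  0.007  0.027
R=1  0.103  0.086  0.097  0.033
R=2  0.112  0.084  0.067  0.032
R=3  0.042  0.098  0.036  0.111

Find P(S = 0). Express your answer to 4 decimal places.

P(S=0) = 0.053 + 0.103 + 0.112 + 0.042 = 0.310.

0.3100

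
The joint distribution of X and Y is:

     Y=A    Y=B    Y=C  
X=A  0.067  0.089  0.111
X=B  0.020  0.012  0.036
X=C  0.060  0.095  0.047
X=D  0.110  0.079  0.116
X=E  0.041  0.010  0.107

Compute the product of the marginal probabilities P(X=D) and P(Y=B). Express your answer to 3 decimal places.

P(X=D) = 0.110 + 0.079 + 0.116 = 0.305.
P(Y=B) = 0.089 + 0.012 + 0.095 + 0.079 + 0.010 = 0.285.
Product: 0.305 × 0.285 = 0.087.

0.087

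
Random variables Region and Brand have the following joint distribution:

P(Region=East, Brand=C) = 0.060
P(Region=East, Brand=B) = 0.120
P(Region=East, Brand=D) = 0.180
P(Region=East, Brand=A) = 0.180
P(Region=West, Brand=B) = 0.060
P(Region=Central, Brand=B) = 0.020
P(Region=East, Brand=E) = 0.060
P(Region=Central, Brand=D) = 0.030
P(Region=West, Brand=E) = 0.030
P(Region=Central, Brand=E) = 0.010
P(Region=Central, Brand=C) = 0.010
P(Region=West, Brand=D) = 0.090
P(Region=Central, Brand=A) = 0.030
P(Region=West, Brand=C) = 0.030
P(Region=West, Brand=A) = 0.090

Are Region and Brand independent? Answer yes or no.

yes

Every cell satisfies P(Region,Brand) = P(Region)·P(Brand). For instance P(Region=East) = 0.600, P(Brand=E) = 0.100, and 0.600×0.100 = 0.060 matches the joint entry. So Region and Brand are independent.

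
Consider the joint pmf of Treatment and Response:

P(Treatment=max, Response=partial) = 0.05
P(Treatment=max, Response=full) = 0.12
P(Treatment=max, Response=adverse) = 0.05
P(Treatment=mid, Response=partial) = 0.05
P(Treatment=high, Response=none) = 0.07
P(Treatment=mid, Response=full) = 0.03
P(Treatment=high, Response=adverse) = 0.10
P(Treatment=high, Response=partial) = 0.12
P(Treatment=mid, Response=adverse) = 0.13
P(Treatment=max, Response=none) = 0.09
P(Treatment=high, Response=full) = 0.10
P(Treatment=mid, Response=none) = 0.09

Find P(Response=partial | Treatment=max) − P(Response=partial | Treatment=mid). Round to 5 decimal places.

-0.00538

P(Treatment=max) = 0.09 + 0.05 + 0.12 + 0.05 = 0.31; P(Response=partial | Treatment=max) = 0.05/0.31 = 0.161290.
P(Treatment=mid) = 0.09 + 0.05 + 0.03 + 0.13 = 0.30; P(Response=partial | Treatment=mid) = 0.05/0.30 = 0.166667.
Difference = -0.00538.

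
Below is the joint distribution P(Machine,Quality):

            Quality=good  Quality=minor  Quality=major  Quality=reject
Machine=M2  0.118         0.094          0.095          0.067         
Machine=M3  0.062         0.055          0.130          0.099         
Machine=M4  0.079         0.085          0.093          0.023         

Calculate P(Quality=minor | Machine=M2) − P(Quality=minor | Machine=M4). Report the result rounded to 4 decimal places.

-0.0522

P(Machine=M2) = 0.118 + 0.094 + 0.095 + 0.067 = 0.374; P(Quality=minor | Machine=M2) = 0.094/0.374 = 0.25134.
P(Machine=M4) = 0.079 + 0.085 + 0.093 + 0.023 = 0.280; P(Quality=minor | Machine=M4) = 0.085/0.280 = 0.30357.
Difference = -0.0522.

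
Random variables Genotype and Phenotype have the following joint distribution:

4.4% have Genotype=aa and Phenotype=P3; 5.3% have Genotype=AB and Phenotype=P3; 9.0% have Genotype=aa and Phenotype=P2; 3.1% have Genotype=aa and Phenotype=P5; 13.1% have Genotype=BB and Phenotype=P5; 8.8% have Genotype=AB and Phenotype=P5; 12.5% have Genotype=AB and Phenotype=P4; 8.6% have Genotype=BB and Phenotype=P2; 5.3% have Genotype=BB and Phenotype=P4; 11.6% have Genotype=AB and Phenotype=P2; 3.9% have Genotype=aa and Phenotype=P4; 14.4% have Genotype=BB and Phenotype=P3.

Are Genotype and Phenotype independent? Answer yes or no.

no

P(Genotype=BB) = 0.414 and P(Phenotype=P3) = 0.241, so their product is 0.09977, but P(Genotype=BB, Phenotype=P3) = 0.144. Since these differ, Genotype and Phenotype are not independent.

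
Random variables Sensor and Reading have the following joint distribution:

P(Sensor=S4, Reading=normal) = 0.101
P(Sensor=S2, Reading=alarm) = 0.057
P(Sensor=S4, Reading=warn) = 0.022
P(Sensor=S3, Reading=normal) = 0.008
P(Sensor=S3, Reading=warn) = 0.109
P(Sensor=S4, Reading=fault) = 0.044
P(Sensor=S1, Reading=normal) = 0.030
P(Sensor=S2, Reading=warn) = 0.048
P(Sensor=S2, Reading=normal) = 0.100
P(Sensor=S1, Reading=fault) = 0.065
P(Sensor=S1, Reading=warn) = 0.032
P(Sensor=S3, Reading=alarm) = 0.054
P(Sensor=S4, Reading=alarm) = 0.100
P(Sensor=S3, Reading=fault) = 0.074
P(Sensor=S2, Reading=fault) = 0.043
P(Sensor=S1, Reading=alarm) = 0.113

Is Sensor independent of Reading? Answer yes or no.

no

P(Sensor=S3) = 0.245 and P(Reading=warn) = 0.211, so their product is 0.05170, but P(Sensor=S3, Reading=warn) = 0.109. Since these differ, Sensor and Reading are not independent.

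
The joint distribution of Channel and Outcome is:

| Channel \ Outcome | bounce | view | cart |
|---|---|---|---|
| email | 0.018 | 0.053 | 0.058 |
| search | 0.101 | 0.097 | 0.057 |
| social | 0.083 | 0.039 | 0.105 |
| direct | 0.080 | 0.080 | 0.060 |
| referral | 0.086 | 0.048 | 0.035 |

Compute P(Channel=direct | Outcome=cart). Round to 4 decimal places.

0.1905

P(Outcome=cart) = 0.058 + 0.057 + 0.105 + 0.060 + 0.035 = 0.315.
P(Channel=direct | Outcome=cart) = 0.060/0.315 = 0.1905.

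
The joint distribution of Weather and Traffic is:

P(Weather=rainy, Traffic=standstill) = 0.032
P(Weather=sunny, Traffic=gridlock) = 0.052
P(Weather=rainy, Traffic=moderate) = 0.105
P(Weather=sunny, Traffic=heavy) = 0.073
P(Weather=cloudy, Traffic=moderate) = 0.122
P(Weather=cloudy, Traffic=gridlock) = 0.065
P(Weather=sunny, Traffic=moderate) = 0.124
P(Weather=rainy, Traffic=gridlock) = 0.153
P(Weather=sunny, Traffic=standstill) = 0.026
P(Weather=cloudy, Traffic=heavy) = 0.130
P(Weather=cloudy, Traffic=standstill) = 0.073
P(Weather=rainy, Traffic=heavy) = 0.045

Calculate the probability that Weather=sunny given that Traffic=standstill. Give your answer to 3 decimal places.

P(Traffic=standstill) = 0.026 + 0.073 + 0.032 = 0.131.
P(Weather=sunny | Traffic=standstill) = 0.026/0.131 = 0.198.

0.198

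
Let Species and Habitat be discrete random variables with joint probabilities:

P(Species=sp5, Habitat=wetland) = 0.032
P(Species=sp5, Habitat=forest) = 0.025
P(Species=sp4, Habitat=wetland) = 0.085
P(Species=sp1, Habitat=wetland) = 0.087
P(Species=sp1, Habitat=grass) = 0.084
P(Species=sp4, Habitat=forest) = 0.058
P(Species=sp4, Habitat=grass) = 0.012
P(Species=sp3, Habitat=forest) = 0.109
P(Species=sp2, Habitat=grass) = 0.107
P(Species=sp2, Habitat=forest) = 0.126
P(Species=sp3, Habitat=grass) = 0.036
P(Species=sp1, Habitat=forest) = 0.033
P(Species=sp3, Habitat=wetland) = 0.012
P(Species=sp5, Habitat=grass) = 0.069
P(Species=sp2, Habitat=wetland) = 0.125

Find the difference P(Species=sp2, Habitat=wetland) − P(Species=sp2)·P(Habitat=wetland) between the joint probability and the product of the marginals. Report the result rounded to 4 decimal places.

0.0029

P(Species=sp2) = 0.126 + 0.107 + 0.125 = 0.358.
P(Habitat=wetland) = 0.087 + 0.125 + 0.012 + 0.085 + 0.032 = 0.341.
P(Species=sp2, Habitat=wetland) − P(Species=sp2)P(Habitat=wetland) = 0.125 − 0.358×0.341 = 0.0029.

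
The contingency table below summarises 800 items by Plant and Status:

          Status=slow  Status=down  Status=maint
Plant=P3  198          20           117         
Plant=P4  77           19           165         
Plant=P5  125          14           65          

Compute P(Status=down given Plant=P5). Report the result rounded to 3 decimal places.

Total with Plant=P5: 125 + 14 + 65 = 204.
P(Status=down | Plant=P5) = 14/204 = 0.069.

0.069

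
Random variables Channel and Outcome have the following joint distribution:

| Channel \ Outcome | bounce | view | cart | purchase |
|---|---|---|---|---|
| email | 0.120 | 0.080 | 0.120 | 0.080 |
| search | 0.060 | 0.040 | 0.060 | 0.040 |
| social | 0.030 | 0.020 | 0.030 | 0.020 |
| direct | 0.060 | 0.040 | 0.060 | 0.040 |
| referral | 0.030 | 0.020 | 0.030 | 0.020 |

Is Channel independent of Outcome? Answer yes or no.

yes

Every cell satisfies P(Channel,Outcome) = P(Channel)·P(Outcome). For instance P(Channel=social) = 0.100, P(Outcome=purchase) = 0.200, and 0.100×0.200 = 0.020 matches the joint entry. So Channel and Outcome are independent.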